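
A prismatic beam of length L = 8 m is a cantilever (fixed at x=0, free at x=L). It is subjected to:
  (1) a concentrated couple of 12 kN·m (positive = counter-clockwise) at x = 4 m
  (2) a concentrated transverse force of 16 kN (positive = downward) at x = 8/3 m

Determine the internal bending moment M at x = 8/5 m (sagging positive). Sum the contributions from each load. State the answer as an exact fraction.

M(8/5) = -76/15 kN·m

Load 1 — applied couple M₀=12 kN·m at a=4 m (b=L-a=4):
  M_1 = M₀  [x≤a] = 12 = 12 kN·m
Load 2 — point force P=16 kN at a=8/3 m (b=L-a=16/3):
  M_2 = -P(a-x)  [x≤a] = -16·((8/3)-(8/5)) = -256/15 kN·m
Superposition: M = Σ M_i = -76/15 kN·m ≈ -5.066667 kN·m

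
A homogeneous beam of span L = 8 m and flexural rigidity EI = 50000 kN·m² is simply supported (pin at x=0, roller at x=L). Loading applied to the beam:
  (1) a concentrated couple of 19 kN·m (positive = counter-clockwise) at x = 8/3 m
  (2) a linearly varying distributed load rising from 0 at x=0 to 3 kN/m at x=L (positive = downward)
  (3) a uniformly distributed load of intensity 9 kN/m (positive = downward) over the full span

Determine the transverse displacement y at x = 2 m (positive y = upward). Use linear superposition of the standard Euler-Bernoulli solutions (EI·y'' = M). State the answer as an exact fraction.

Load 1 — applied couple M₀=19 kN·m at a=8/3 m (b=L-a=16/3):
  y_1 = (M₀x³/(6L)+C₁x)/EI  [x≤a] with C₁=M₀(3b²-L²)/(6L)=76/9 = (19·2³/(6·8)+(76/9)·2)/50000 = 361/900000 m
Load 2 — triangular load w₀=3 kN/m (0→w₀ over full span):
  y_2 = -w₀x(7L⁴-10L²x²+3x⁴)/(360LEI) = -3·2·(7·8⁴-10·8²·2²+3·2⁴)/(360·8·50000) = -109/100000 m
Load 3 — uniform load w=9 kN/m over full span:
  y_3 = -wx(L³-2Lx²+x³)/(24EI) = -9·2·(8³-2·8·2²+2³)/(24·50000) = -171/25000 m
Superposition: y = Σ y_i = -847/112500 m ≈ -0.007529 m

y(2) = -847/112500 m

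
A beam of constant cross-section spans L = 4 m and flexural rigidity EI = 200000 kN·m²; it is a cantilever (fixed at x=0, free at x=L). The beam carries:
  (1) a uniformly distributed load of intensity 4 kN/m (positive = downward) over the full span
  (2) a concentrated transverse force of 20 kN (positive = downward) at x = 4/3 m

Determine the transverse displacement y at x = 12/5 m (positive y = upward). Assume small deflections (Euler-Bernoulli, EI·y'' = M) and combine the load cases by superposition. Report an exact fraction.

y(12/5) = -75614/158203125 m

Load 1 — uniform load w=4 kN/m over full span:
  y_1 = -wx²(x²-4Lx+6L²)/(24EI) = -4·(12/5)²·((12/5)²-4·4·(12/5)+6·4²)/(24·200000) = -594/1953125 m
Load 2 — point force P=20 kN at a=4/3 m (b=L-a=8/3):
  y_2 = -Pa²(3x-a)/(6EI)  [x>a] = -20·(4/3)²·(3·(12/5)-(4/3))/(6·200000) = -44/253125 m
Superposition: y = Σ y_i = -75614/158203125 m ≈ -0.000478 m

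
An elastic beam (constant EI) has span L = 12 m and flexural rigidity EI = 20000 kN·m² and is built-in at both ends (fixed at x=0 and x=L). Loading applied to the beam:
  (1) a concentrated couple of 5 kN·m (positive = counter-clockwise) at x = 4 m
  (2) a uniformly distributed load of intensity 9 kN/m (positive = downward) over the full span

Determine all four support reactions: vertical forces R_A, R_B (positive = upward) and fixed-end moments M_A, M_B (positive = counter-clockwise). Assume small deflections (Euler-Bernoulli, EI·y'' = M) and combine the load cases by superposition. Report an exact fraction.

R_A = 491/9 kN, M_A = 108 kN·m, R_B = 481/9 kN, M_B = -319/3 kN·m

Load 1 — applied couple M₀=5 kN·m at a=4 m (b=L-a=8):
  R_A = 6M₀ab/L³ = 6·5·4·8/12³ = 5/9 kN
  M_A = M₀b(2a-b)/L² = 5·8·(2·4-8)/12² = 0 kN·m
  R_B = -6M₀ab/L³ = -6·5·4·8/12³ = -5/9 kN
  M_B = M₀a(2b-a)/L² = 5·4·(2·8-4)/12² = 5/3 kN·m
Load 2 — uniform load w=9 kN/m over full span:
  R_A = wL/2 = 9·12/2 = 54 kN
  M_A = wL²/12 = 9·12²/12 = 108 kN·m
  R_B = wL/2 = 9·12/2 = 54 kN
  M_B = -wL²/12 = -9·12²/12 = -108 kN·m
Superposition: R_A = 491/9 kN, M_A = 108 kN·m, R_B = 481/9 kN, M_B = -319/3 kN·m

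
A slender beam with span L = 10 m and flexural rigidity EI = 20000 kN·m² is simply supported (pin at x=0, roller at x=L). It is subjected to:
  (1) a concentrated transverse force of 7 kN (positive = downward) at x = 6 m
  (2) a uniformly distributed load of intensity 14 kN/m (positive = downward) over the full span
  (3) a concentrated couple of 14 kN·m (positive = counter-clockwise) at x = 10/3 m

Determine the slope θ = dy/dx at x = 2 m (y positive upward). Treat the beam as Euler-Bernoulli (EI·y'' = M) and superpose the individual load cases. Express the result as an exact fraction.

θ(2) = -10913/450000 rad

Load 1 — point force P=7 kN at a=6 m (b=L-a=4):
  θ_1 = -Pb(L²-b²-3x²)/(6LEI)  [x≤a] = -7·4·(10²-4²-3·2²)/(6·10·20000) = -21/12500 rad
Load 2 — uniform load w=14 kN/m over full span:
  θ_2 = -w(L³-6Lx²+4x³)/(24EI) = -14·(10³-6·10·2²+4·2³)/(24·20000) = -231/10000 rad
Load 3 — applied couple M₀=14 kN·m at a=10/3 m (b=L-a=20/3):
  θ_3 = (M₀x²/(2L)+C₁)/EI  [x≤a] with C₁=M₀(3b²-L²)/(6L)=70/9 = (14·2²/(2·10)+(70/9))/20000 = 119/225000 rad
Superposition: θ = Σ θ_i = -10913/450000 rad ≈ -0.024251 rad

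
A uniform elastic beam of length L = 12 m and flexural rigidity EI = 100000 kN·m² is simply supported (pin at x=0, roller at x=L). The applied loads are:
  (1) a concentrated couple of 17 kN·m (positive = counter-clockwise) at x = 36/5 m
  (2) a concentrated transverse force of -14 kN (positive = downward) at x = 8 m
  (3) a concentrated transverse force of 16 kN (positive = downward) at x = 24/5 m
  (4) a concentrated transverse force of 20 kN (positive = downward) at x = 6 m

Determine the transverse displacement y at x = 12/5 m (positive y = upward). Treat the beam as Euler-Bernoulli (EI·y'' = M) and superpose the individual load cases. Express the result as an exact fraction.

y(12/5) = -12931/2343750 m

Load 1 — applied couple M₀=17 kN·m at a=36/5 m (b=L-a=24/5):
  y_1 = (M₀x³/(6L)+C₁x)/EI  [x≤a] with C₁=M₀(3b²-L²)/(6L)=-442/25 = (17·(12/5)³/(6·12)+(-442/25)·(12/5))/100000 = -153/390625 m
Load 2 — point force P=-14 kN at a=8 m (b=L-a=4):
  y_2 = -Pbx(L²-b²-x²)/(6LEI)  [x≤a] = -(-14)·4·(12/5)·(12²-4²-(12/5)²)/(6·12·100000) = 2674/1171875 m
Load 3 — point force P=16 kN at a=24/5 m (b=L-a=36/5):
  y_3 = -Pbx(L²-b²-x²)/(6LEI)  [x≤a] = -16·(36/5)·(12/5)·(12²-(36/5)²-(12/5)²)/(6·12·100000) = -1296/390625 m
Load 4 — point force P=20 kN at a=6 m (b=L-a=6):
  y_4 = -Pbx(L²-b²-x²)/(6LEI)  [x≤a] = -20·6·(12/5)·(12²-6²-(12/5)²)/(6·12·100000) = -639/156250 m
Superposition: y = Σ y_i = -12931/2343750 m ≈ -0.005517 m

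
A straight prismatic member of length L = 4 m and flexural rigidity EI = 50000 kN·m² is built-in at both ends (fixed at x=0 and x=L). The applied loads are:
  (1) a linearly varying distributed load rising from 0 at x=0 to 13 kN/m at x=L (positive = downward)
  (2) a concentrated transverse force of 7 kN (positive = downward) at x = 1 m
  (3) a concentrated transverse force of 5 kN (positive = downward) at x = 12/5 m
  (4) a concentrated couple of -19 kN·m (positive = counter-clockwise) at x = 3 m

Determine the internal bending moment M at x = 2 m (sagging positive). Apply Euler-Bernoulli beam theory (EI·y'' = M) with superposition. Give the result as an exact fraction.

M(2) = 247/120 kN·m

Load 1 — triangular load w₀=13 kN/m (0→w₀ over full span):
  M_1 = 3w₀Lx/20 - w₀L²/30 - w₀x³/(6L) = 3·13·4·2/20 - 13·4²/30 - 13·2³/(6·4) = 13/3 kN·m
Load 2 — point force P=7 kN at a=1 m (b=L-a=3):
  M_2 = Pa²(a+3b)(L-x)/L³ - Pa²b/L²  [x>a] = 7·1²·(1+3·3)·(4-2)/4³ - 7·1²·3/4² = 7/8 kN·m
Load 3 — point force P=5 kN at a=12/5 m (b=L-a=8/5):
  M_3 = Pb²(3a+b)x/L³ - Pab²/L²  [x≤a] = 5·(8/5)²·(3·(12/5)+(8/5))·2/4³ - 5·(12/5)·(8/5)²/4² = 8/5 kN·m
Load 4 — applied couple M₀=-19 kN·m at a=3 m (b=L-a=1):
  M_4 = R_Ax - M_A  [x≤a] with R_A=-171/32, M_A=-95/16 = (-171/32)·2 - (-95/16) = -19/4 kN·m
Superposition: M = Σ M_i = 247/120 kN·m ≈ 2.058333 kN·m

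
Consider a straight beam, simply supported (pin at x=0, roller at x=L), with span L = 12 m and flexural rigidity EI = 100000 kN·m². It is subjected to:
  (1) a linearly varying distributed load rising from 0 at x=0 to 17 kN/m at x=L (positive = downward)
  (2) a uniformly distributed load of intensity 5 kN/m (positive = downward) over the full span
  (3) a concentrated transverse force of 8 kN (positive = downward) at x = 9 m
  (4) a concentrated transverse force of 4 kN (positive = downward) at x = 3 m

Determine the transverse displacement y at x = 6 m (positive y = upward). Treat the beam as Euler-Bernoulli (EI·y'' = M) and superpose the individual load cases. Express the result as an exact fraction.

y(6) = -1971/50000 m

Load 1 — triangular load w₀=17 kN/m (0→w₀ over full span):
  y_1 = -w₀x(7L⁴-10L²x²+3x⁴)/(360LEI) = -17·6·(7·12⁴-10·12²·6²+3·6⁴)/(360·12·100000) = -459/20000 m
Load 2 — uniform load w=5 kN/m over full span:
  y_2 = -wx(L³-2Lx²+x³)/(24EI) = -5·6·(12³-2·12·6²+6³)/(24·100000) = -27/2000 m
Load 3 — point force P=8 kN at a=9 m (b=L-a=3):
  y_3 = -Pbx(L²-b²-x²)/(6LEI)  [x≤a] = -8·3·6·(12²-3²-6²)/(6·12·100000) = -99/50000 m
Load 4 — point force P=4 kN at a=3 m (b=L-a=9):
  y_4 = -Pa(L-x)(2Lx-a²-x²)/(6LEI)  [x>a] = -4·3·(12-6)·(2·12·6-3²-6²)/(6·12·100000) = -99/100000 m
Superposition: y = Σ y_i = -1971/50000 m ≈ -0.039420 m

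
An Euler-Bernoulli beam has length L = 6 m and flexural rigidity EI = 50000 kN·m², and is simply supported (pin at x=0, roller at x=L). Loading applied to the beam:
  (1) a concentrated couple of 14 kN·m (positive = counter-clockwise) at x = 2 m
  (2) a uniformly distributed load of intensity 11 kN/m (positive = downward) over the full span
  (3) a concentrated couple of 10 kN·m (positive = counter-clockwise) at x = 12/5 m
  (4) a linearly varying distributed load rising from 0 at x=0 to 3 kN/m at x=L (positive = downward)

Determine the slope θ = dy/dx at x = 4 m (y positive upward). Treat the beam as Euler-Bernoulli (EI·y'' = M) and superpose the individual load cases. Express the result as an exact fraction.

θ(4) = 59/62500 rad

Load 1 — applied couple M₀=14 kN·m at a=2 m (b=L-a=4):
  θ_1 = (M₀x²/(2L)-M₀(x-a)+C₁)/EI  [x>a] with C₁=M₀(3b²-L²)/(6L)=14/3 = (14·4²/(2·6)-14·(4-2)+(14/3))/50000 = -7/75000 rad
Load 2 — uniform load w=11 kN/m over full span:
  θ_2 = -w(L³-6Lx²+4x³)/(24EI) = -11·(6³-6·6·4²+4·4³)/(24·50000) = 143/150000 rad
Load 3 — applied couple M₀=10 kN·m at a=12/5 m (b=L-a=18/5):
  θ_3 = (M₀x²/(2L)-M₀(x-a)+C₁)/EI  [x>a] with C₁=M₀(3b²-L²)/(6L)=4/5 = (10·4²/(2·6)-10·(4-(12/5))+(4/5))/50000 = -7/187500 rad
Load 4 — triangular load w₀=3 kN/m (0→w₀ over full span):
  θ_4 = -w₀(7L⁴-30L²x²+15x⁴)/(360LEI) = -3·(7·6⁴-30·6²·4²+15·4⁴)/(360·6·50000) = 91/750000 rad
Superposition: θ = Σ θ_i = 59/62500 rad ≈ 0.000944 rad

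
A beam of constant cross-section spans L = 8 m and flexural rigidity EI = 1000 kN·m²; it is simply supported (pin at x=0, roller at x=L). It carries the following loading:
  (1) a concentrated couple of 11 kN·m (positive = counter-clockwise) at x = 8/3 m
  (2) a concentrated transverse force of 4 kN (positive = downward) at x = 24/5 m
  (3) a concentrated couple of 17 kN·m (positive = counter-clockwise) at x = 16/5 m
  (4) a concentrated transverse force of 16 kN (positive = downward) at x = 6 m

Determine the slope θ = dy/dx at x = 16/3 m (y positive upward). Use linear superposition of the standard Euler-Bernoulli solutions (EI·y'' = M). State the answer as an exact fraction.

Load 1 — applied couple M₀=11 kN·m at a=8/3 m (b=L-a=16/3):
  θ_1 = (M₀x²/(2L)-M₀(x-a)+C₁)/EI  [x>a] with C₁=M₀(3b²-L²)/(6L)=44/9 = (11·(16/3)²/(2·8)-11·((16/3)-(8/3))+(44/9))/1000 = -11/2250 rad
Load 2 — point force P=4 kN at a=24/5 m (b=L-a=16/5):
  θ_2 = -Pa(2L²-6Lx+3x²+a²)/(6LEI)  [x>a] = -4·(24/5)·(2·8²-6·8·(16/3)+3·(16/3)²+(24/5)²)/(6·8·1000) = 368/46875 rad
Load 3 — applied couple M₀=17 kN·m at a=16/5 m (b=L-a=24/5):
  θ_3 = (M₀x²/(2L)-M₀(x-a)+C₁)/EI  [x>a] with C₁=M₀(3b²-L²)/(6L)=136/75 = (17·(16/3)²/(2·8)-17·((16/3)-(16/5))+(136/75))/1000 = -119/28125 rad
Load 4 — point force P=16 kN at a=6 m (b=L-a=2):
  θ_4 = -Pb(L²-b²-3x²)/(6LEI)  [x≤a] = -16·2·(8²-2²-3·(16/3)²)/(6·8·1000) = 19/1125 rad
Superposition: θ = Σ θ_i = 4393/281250 rad ≈ 0.015620 rad

θ(16/3) = 4393/281250 rad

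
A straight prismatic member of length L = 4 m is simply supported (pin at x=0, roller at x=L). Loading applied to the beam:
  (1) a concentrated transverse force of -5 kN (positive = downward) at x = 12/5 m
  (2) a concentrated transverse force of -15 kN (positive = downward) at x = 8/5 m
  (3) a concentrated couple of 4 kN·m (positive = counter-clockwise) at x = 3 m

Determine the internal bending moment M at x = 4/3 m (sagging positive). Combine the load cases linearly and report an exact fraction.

M(4/3) = -40/3 kN·m

Load 1 — point force P=-5 kN at a=12/5 m (b=L-a=8/5):
  M_1 = Pbx/L  [x≤a] = (-5)·(8/5)·(4/3)/4 = -8/3 kN·m
Load 2 — point force P=-15 kN at a=8/5 m (b=L-a=12/5):
  M_2 = Pbx/L  [x≤a] = (-15)·(12/5)·(4/3)/4 = -12 kN·m
Load 3 — applied couple M₀=4 kN·m at a=3 m (b=L-a=1):
  M_3 = M₀x/L  [x≤a] = 4·(4/3)/4 = 4/3 kN·m
Superposition: M = Σ M_i = -40/3 kN·m ≈ -13.333333 kN·m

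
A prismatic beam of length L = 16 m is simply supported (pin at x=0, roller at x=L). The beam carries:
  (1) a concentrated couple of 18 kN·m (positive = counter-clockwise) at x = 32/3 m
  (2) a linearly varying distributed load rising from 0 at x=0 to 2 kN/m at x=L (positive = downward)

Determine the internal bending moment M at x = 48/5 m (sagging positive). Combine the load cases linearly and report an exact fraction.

Load 1 — applied couple M₀=18 kN·m at a=32/3 m (b=L-a=16/3):
  M_1 = M₀x/L  [x≤a] = 18·(48/5)/16 = 54/5 kN·m
Load 2 — triangular load w₀=2 kN/m (0→w₀ over full span):
  M_2 = w₀Lx/6 - w₀x³/(6L) = 2·16·(48/5)/6 - 2·(48/5)³/(6·16) = 4096/125 kN·m
Superposition: M = Σ M_i = 5446/125 kN·m ≈ 43.568000 kN·m

M(48/5) = 5446/125 kN·m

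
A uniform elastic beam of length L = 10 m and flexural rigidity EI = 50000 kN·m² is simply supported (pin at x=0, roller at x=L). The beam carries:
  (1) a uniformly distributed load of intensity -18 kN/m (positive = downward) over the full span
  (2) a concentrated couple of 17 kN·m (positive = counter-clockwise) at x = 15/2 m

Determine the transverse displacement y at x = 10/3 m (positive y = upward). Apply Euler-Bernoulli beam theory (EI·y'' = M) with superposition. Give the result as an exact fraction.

Load 1 — uniform load w=-18 kN/m over full span:
  y_1 = -wx(L³-2Lx²+x³)/(24EI) = -(-18)·(10/3)·(10³-2·10·(10/3)²+(10/3)³)/(24·50000) = 11/270 m
Load 2 — applied couple M₀=17 kN·m at a=15/2 m (b=L-a=5/2):
  y_2 = (M₀x³/(6L)+C₁x)/EI  [x≤a] with C₁=M₀(3b²-L²)/(6L)=-1105/48 = (17·(10/3)³/(6·10)+(-1105/48)·(10/3))/50000 = -1717/1296000 m
Superposition: y = Σ y_i = 51083/1296000 m ≈ 0.039416 m

y(10/3) = 51083/1296000 m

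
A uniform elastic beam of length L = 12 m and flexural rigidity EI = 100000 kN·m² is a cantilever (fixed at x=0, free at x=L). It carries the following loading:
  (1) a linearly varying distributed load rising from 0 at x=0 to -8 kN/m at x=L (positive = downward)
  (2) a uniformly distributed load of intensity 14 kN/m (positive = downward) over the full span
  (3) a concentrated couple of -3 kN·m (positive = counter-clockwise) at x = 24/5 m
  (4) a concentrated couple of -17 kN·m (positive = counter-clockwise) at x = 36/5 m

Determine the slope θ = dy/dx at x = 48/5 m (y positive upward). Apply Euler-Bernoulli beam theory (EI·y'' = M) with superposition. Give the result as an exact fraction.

Load 1 — triangular load w₀=-8 kN/m (0→w₀ over full span):
  θ_1 = (w₀Lx²/4-w₀L²x/3-w₀x⁴/(24L))/EI = ((-8)·12·(48/5)²/4-(-8)·12²·(48/5)/3-(-8)·(48/5)⁴/(24·12))/100000 = 33408/1953125 rad
Load 2 — uniform load w=14 kN/m over full span:
  θ_2 = -wx(x²-3Lx+3L²)/(6EI) = -14·(48/5)·((48/5)²-3·12·(48/5)+3·12²)/(6·100000) = -15624/390625 rad
Load 3 — applied couple M₀=-3 kN·m at a=24/5 m (b=L-a=36/5):
  θ_3 = M₀a/EI  [x>a] = (-3)·(24/5)/100000 = -9/62500 rad
Load 4 — applied couple M₀=-17 kN·m at a=36/5 m (b=L-a=24/5):
  θ_4 = M₀a/EI  [x>a] = (-17)·(36/5)/100000 = -153/125000 rad
Superposition: θ = Σ θ_i = -379071/15625000 rad ≈ -0.024261 rad

θ(48/5) = -379071/15625000 rad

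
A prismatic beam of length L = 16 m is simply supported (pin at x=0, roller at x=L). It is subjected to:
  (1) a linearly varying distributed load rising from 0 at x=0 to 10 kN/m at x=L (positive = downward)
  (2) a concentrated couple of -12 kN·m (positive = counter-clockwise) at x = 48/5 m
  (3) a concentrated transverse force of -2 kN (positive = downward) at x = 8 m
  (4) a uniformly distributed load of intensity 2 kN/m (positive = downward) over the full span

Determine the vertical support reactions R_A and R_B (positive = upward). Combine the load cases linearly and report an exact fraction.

R_A = 491/12 kN, R_B = 829/12 kN

Load 1 — triangular load w₀=10 kN/m (0→w₀ over full span):
  R_A = w₀L/6 = 10·16/6 = 80/3 kN
  R_B = w₀L/3 = 10·16/3 = 160/3 kN
Load 2 — applied couple M₀=-12 kN·m at a=48/5 m (b=L-a=32/5):
  R_A = M₀/L = (-12)/16 = -3/4 kN
  R_B = -M₀/L = -(-12)/16 = 3/4 kN
Load 3 — point force P=-2 kN at a=8 m (b=L-a=8):
  R_A = Pb/L = (-2)·8/16 = -1 kN
  R_B = Pa/L = (-2)·8/16 = -1 kN
Load 4 — uniform load w=2 kN/m over full span:
  R_A = wL/2 = 2·16/2 = 16 kN
  R_B = wL/2 = 2·16/2 = 16 kN
Superposition: R_A = 491/12 kN, R_B = 829/12 kN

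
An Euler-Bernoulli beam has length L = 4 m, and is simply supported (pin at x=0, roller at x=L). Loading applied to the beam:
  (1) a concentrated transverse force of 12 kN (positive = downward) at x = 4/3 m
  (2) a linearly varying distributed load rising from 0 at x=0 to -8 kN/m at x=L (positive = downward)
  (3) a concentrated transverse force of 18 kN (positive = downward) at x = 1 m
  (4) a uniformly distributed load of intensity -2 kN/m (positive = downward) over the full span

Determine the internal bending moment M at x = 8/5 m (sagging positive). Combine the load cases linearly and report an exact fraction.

M(8/5) = 1174/125 kN·m

Load 1 — point force P=12 kN at a=4/3 m (b=L-a=8/3):
  M_1 = Pa(L-x)/L  [x>a] = 12·(4/3)·(4-(8/5))/4 = 48/5 kN·m
Load 2 — triangular load w₀=-8 kN/m (0→w₀ over full span):
  M_2 = w₀Lx/6 - w₀x³/(6L) = (-8)·4·(8/5)/6 - (-8)·(8/5)³/(6·4) = -896/125 kN·m
Load 3 — point force P=18 kN at a=1 m (b=L-a=3):
  M_3 = Pa(L-x)/L  [x>a] = 18·1·(4-(8/5))/4 = 54/5 kN·m
Load 4 — uniform load w=-2 kN/m over full span:
  M_4 = wx(L-x)/2 = (-2)·(8/5)·(4-(8/5))/2 = -96/25 kN·m
Superposition: M = Σ M_i = 1174/125 kN·m ≈ 9.392000 kN·m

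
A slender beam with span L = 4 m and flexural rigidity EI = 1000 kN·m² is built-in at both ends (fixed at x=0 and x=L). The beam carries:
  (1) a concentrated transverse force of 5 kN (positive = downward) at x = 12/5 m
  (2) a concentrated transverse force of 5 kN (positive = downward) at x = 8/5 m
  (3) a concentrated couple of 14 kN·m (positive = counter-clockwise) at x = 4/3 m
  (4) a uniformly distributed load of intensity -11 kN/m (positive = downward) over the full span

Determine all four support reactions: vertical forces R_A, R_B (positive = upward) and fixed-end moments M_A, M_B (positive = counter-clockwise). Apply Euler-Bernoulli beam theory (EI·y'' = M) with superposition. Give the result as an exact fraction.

Load 1 — point force P=5 kN at a=12/5 m (b=L-a=8/5):
  R_A = Pb²(3a+b)/L³ = 5·(8/5)²·(3·(12/5)+(8/5))/4³ = 44/25 kN
  M_A = Pab²/L² = 5·(12/5)·(8/5)²/4² = 48/25 kN·m
  R_B = Pa²(a+3b)/L³ = 5·(12/5)²·((12/5)+3·(8/5))/4³ = 81/25 kN
  M_B = -Pa²b/L² = -5·(12/5)²·(8/5)/4² = -72/25 kN·m
Load 2 — point force P=5 kN at a=8/5 m (b=L-a=12/5):
  R_A = Pb²(3a+b)/L³ = 5·(12/5)²·(3·(8/5)+(12/5))/4³ = 81/25 kN
  M_A = Pab²/L² = 5·(8/5)·(12/5)²/4² = 72/25 kN·m
  R_B = Pa²(a+3b)/L³ = 5·(8/5)²·((8/5)+3·(12/5))/4³ = 44/25 kN
  M_B = -Pa²b/L² = -5·(8/5)²·(12/5)/4² = -48/25 kN·m
Load 3 — applied couple M₀=14 kN·m at a=4/3 m (b=L-a=8/3):
  R_A = 6M₀ab/L³ = 6·14·(4/3)·(8/3)/4³ = 14/3 kN
  M_A = M₀b(2a-b)/L² = 14·(8/3)·(2·(4/3)-(8/3))/4² = 0 kN·m
  R_B = -6M₀ab/L³ = -6·14·(4/3)·(8/3)/4³ = -14/3 kN
  M_B = M₀a(2b-a)/L² = 14·(4/3)·(2·(8/3)-(4/3))/4² = 14/3 kN·m
Load 4 — uniform load w=-11 kN/m over full span:
  R_A = wL/2 = (-11)·4/2 = -22 kN
  M_A = wL²/12 = (-11)·4²/12 = -44/3 kN·m
  R_B = wL/2 = (-11)·4/2 = -22 kN
  M_B = -wL²/12 = -(-11)·4²/12 = 44/3 kN·m
Superposition: R_A = -37/3 kN, M_A = -148/15 kN·m, R_B = -65/3 kN, M_B = 218/15 kN·m

R_A = -37/3 kN, M_A = -148/15 kN·m, R_B = -65/3 kN, M_B = 218/15 kN·m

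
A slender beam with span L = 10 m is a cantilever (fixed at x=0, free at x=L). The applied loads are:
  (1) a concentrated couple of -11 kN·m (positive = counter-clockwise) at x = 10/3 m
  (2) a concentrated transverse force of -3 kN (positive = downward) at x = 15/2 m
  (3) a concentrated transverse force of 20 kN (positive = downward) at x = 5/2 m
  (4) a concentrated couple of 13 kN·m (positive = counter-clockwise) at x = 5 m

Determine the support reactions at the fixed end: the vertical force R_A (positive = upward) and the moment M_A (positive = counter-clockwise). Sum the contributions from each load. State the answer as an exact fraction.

R_A = 17 kN, M_A = 51/2 kN·m

Load 1 — applied couple M₀=-11 kN·m at a=10/3 m (b=L-a=20/3):
  R_A = 0 kN
  M_A = -M₀ = -(-11) = 11 kN·m
Load 2 — point force P=-3 kN at a=15/2 m (b=L-a=5/2):
  R_A = P = (-3) = -3 kN
  M_A = Pa = (-3)·(15/2) = -45/2 kN·m
Load 3 — point force P=20 kN at a=5/2 m (b=L-a=15/2):
  R_A = P = 20 kN
  M_A = Pa = 20·(5/2) = 50 kN·m
Load 4 — applied couple M₀=13 kN·m at a=5 m (b=L-a=5):
  R_A = 0 kN
  M_A = -M₀ = -13 kN·m
Superposition: R_A = 17 kN, M_A = 51/2 kN·m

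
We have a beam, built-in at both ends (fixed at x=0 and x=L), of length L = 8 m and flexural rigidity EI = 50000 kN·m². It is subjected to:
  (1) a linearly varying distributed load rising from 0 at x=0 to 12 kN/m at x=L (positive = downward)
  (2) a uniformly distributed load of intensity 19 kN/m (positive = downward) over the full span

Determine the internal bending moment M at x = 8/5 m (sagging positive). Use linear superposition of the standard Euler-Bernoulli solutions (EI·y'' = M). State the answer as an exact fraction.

M(8/5) = -2864/375 kN·m

Load 1 — triangular load w₀=12 kN/m (0→w₀ over full span):
  M_1 = 3w₀Lx/20 - w₀L²/30 - w₀x³/(6L) = 3·12·8·(8/5)/20 - 12·8²/30 - 12·(8/5)³/(6·8) = -448/125 kN·m
Load 2 — uniform load w=19 kN/m over full span:
  M_2 = wLx/2 - wL²/12 - wx²/2 = 19·8·(8/5)/2 - 19·8²/12 - 19·(8/5)²/2 = -304/75 kN·m
Superposition: M = Σ M_i = -2864/375 kN·m ≈ -7.637333 kN·m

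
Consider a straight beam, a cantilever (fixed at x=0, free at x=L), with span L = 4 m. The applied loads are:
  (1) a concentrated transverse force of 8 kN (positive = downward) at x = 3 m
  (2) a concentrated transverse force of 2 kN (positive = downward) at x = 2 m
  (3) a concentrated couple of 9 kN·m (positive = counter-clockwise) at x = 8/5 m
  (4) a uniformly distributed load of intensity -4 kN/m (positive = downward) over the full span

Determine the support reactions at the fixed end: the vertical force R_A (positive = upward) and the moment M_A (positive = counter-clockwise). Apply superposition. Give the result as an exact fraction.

R_A = -6 kN, M_A = -13 kN·m

Load 1 — point force P=8 kN at a=3 m (b=L-a=1):
  R_A = P = 8 kN
  M_A = Pa = 8·3 = 24 kN·m
Load 2 — point force P=2 kN at a=2 m (b=L-a=2):
  R_A = P = 2 kN
  M_A = Pa = 2·2 = 4 kN·m
Load 3 — applied couple M₀=9 kN·m at a=8/5 m (b=L-a=12/5):
  R_A = 0 kN
  M_A = -M₀ = -9 kN·m
Load 4 — uniform load w=-4 kN/m over full span:
  R_A = wL = (-4)·4 = -16 kN
  M_A = wL²/2 = (-4)·4²/2 = -32 kN·m
Superposition: R_A = -6 kN, M_A = -13 kN·m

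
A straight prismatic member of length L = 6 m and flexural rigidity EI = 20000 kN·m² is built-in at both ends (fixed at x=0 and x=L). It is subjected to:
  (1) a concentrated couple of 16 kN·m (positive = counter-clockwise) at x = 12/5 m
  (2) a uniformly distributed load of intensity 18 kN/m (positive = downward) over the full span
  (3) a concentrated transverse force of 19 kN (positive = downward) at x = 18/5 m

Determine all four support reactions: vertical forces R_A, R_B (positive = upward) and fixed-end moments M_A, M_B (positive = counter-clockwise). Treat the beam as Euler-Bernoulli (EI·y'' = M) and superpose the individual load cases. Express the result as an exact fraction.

R_A = 8066/125 kN, M_A = 8358/125 kN·m, R_B = 7809/125 kN, M_B = -8162/125 kN·m

Load 1 — applied couple M₀=16 kN·m at a=12/5 m (b=L-a=18/5):
  R_A = 6M₀ab/L³ = 6·16·(12/5)·(18/5)/6³ = 96/25 kN
  M_A = M₀b(2a-b)/L² = 16·(18/5)·(2·(12/5)-(18/5))/6² = 48/25 kN·m
  R_B = -6M₀ab/L³ = -6·16·(12/5)·(18/5)/6³ = -96/25 kN
  M_B = M₀a(2b-a)/L² = 16·(12/5)·(2·(18/5)-(12/5))/6² = 128/25 kN·m
Load 2 — uniform load w=18 kN/m over full span:
  R_A = wL/2 = 18·6/2 = 54 kN
  M_A = wL²/12 = 18·6²/12 = 54 kN·m
  R_B = wL/2 = 18·6/2 = 54 kN
  M_B = -wL²/12 = -18·6²/12 = -54 kN·m
Load 3 — point force P=19 kN at a=18/5 m (b=L-a=12/5):
  R_A = Pb²(3a+b)/L³ = 19·(12/5)²·(3·(18/5)+(12/5))/6³ = 836/125 kN
  M_A = Pab²/L² = 19·(18/5)·(12/5)²/6² = 1368/125 kN·m
  R_B = Pa²(a+3b)/L³ = 19·(18/5)²·((18/5)+3·(12/5))/6³ = 1539/125 kN
  M_B = -Pa²b/L² = -19·(18/5)²·(12/5)/6² = -2052/125 kN·m
Superposition: R_A = 8066/125 kN, M_A = 8358/125 kN·m, R_B = 7809/125 kN, M_B = -8162/125 kN·m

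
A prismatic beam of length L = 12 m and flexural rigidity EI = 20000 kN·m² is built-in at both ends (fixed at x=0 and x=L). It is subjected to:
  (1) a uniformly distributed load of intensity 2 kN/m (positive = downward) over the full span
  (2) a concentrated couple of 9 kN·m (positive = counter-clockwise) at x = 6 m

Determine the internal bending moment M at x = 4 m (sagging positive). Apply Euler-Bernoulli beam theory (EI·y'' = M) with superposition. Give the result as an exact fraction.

M(4) = 41/4 kN·m

Load 1 — uniform load w=2 kN/m over full span:
  M_1 = wLx/2 - wL²/12 - wx²/2 = 2·12·4/2 - 2·12²/12 - 2·4²/2 = 8 kN·m
Load 2 — applied couple M₀=9 kN·m at a=6 m (b=L-a=6):
  M_2 = R_Ax - M_A  [x≤a] with R_A=9/8, M_A=9/4 = (9/8)·4 - (9/4) = 9/4 kN·m
Superposition: M = Σ M_i = 41/4 kN·m ≈ 10.250000 kN·m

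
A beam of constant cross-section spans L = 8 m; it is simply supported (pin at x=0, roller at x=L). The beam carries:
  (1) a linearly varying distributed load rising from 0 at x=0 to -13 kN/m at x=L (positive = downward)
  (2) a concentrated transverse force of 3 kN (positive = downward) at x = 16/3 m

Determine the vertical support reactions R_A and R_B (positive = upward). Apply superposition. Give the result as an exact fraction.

Load 1 — triangular load w₀=-13 kN/m (0→w₀ over full span):
  R_A = w₀L/6 = (-13)·8/6 = -52/3 kN
  R_B = w₀L/3 = (-13)·8/3 = -104/3 kN
Load 2 — point force P=3 kN at a=16/3 m (b=L-a=8/3):
  R_A = Pb/L = 3·(8/3)/8 = 1 kN
  R_B = Pa/L = 3·(16/3)/8 = 2 kN
Superposition: R_A = -49/3 kN, R_B = -98/3 kN

R_A = -49/3 kN, R_B = -98/3 kN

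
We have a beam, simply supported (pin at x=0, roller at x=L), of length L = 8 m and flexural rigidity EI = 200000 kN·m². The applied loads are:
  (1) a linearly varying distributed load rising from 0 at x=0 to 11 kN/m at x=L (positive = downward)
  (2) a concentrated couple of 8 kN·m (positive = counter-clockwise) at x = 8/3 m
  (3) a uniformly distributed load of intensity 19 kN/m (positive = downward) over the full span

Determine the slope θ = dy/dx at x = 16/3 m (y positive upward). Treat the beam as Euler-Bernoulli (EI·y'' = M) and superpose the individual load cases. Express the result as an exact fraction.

θ(16/3) = 9277/7593750 rad

Load 1 — triangular load w₀=11 kN/m (0→w₀ over full span):
  θ_1 = -w₀(7L⁴-30L²x²+15x⁴)/(360LEI) = -11·(7·8⁴-30·8²·(16/3)²+15·(16/3)⁴)/(360·8·200000) = 1001/3796875 rad
Load 2 — applied couple M₀=8 kN·m at a=8/3 m (b=L-a=16/3):
  θ_2 = (M₀x²/(2L)-M₀(x-a)+C₁)/EI  [x>a] with C₁=M₀(3b²-L²)/(6L)=32/9 = (8·(16/3)²/(2·8)-8·((16/3)-(8/3))+(32/9))/200000 = -1/56250 rad
Load 3 — uniform load w=19 kN/m over full span:
  θ_3 = -w(L³-6Lx²+4x³)/(24EI) = -19·(8³-6·8·(16/3)²+4·(16/3)³)/(24·200000) = 247/253125 rad
Superposition: θ = Σ θ_i = 9277/7593750 rad ≈ 0.001222 rad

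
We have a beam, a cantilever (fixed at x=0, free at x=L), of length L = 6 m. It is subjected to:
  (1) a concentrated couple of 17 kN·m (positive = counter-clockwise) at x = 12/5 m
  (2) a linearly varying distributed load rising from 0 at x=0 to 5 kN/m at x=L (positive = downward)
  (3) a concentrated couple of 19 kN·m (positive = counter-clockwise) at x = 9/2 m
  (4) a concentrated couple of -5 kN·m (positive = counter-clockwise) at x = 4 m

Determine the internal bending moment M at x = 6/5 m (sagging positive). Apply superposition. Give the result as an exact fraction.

Load 1 — applied couple M₀=17 kN·m at a=12/5 m (b=L-a=18/5):
  M_1 = M₀  [x≤a] = 17 = 17 kN·m
Load 2 — triangular load w₀=5 kN/m (0→w₀ over full span):
  M_2 = w₀Lx/2 - w₀L²/3 - w₀x³/(6L) = 5·6·(6/5)/2 - 5·6²/3 - 5·(6/5)³/(6·6) = -1056/25 kN·m
Load 3 — applied couple M₀=19 kN·m at a=9/2 m (b=L-a=3/2):
  M_3 = M₀  [x≤a] = 19 = 19 kN·m
Load 4 — applied couple M₀=-5 kN·m at a=4 m (b=L-a=2):
  M_4 = M₀  [x≤a] = (-5) = -5 kN·m
Superposition: M = Σ M_i = -281/25 kN·m ≈ -11.240000 kN·m

M(6/5) = -281/25 kN·m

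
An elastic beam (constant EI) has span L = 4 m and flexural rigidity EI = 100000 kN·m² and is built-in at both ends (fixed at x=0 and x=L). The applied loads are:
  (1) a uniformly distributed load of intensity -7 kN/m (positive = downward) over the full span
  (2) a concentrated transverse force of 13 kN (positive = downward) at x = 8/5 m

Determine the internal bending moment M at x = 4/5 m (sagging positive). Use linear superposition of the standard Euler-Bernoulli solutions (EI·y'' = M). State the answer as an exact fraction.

M(4/5) = -704/1875 kN·m

Load 1 — uniform load w=-7 kN/m over full span:
  M_1 = wLx/2 - wL²/12 - wx²/2 = (-7)·4·(4/5)/2 - (-7)·4²/12 - (-7)·(4/5)²/2 = 28/75 kN·m
Load 2 — point force P=13 kN at a=8/5 m (b=L-a=12/5):
  M_2 = Pb²(3a+b)x/L³ - Pab²/L²  [x≤a] = 13·(12/5)²·(3·(8/5)+(12/5))·(4/5)/4³ - 13·(8/5)·(12/5)²/4² = -468/625 kN·m
Superposition: M = Σ M_i = -704/1875 kN·m ≈ -0.375467 kN·m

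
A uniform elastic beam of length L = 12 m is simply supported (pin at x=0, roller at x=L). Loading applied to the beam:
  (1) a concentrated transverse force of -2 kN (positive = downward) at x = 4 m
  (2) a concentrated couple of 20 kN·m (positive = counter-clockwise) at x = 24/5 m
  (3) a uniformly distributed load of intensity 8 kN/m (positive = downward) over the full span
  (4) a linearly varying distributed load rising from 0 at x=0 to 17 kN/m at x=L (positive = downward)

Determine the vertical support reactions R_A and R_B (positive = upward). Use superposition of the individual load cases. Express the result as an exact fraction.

Load 1 — point force P=-2 kN at a=4 m (b=L-a=8):
  R_A = Pb/L = (-2)·8/12 = -4/3 kN
  R_B = Pa/L = (-2)·4/12 = -2/3 kN
Load 2 — applied couple M₀=20 kN·m at a=24/5 m (b=L-a=36/5):
  R_A = M₀/L = 20/12 = 5/3 kN
  R_B = -M₀/L = -20/12 = -5/3 kN
Load 3 — uniform load w=8 kN/m over full span:
  R_A = wL/2 = 8·12/2 = 48 kN
  R_B = wL/2 = 8·12/2 = 48 kN
Load 4 — triangular load w₀=17 kN/m (0→w₀ over full span):
  R_A = w₀L/6 = 17·12/6 = 34 kN
  R_B = w₀L/3 = 17·12/3 = 68 kN
Superposition: R_A = 247/3 kN, R_B = 341/3 kN

R_A = 247/3 kN, R_B = 341/3 kN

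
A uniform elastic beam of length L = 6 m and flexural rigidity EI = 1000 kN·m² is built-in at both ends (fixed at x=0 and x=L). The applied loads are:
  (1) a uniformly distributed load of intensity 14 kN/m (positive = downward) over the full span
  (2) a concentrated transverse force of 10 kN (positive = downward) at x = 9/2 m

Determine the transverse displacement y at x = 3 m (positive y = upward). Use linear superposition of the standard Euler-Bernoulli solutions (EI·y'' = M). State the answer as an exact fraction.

Load 1 — uniform load w=14 kN/m over full span:
  y_1 = -wx²(L-x)²/(24EI) = -14·3²·(6-3)²/(24·1000) = -189/4000 m
Load 2 — point force P=10 kN at a=9/2 m (b=L-a=3/2):
  y_2 = -Pb²x²(3aL-(3a+b)x)/(6L³EI)  [x≤a] = -10·(3/2)²·3²·(3·(9/2)·6-(3·(9/2)+(3/2))·3)/(6·6³·1000) = -9/1600 m
Superposition: y = Σ y_i = -423/8000 m ≈ -0.052875 m

y(3) = -423/8000 m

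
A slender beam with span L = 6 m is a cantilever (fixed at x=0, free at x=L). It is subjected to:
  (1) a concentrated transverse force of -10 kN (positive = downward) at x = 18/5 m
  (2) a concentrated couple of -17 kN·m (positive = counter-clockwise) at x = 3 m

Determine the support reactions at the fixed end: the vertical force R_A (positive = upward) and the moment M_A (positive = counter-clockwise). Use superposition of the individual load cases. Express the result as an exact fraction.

Load 1 — point force P=-10 kN at a=18/5 m (b=L-a=12/5):
  R_A = P = (-10) = -10 kN
  M_A = Pa = (-10)·(18/5) = -36 kN·m
Load 2 — applied couple M₀=-17 kN·m at a=3 m (b=L-a=3):
  R_A = 0 kN
  M_A = -M₀ = -(-17) = 17 kN·m
Superposition: R_A = -10 kN, M_A = -19 kN·m

R_A = -10 kN, M_A = -19 kN·m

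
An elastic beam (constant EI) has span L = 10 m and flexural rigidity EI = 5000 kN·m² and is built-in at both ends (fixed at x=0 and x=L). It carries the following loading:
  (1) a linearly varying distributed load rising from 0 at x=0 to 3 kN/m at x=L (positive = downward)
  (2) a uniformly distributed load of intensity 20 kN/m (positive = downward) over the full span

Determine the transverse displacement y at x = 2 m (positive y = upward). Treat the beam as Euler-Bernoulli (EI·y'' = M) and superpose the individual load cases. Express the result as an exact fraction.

y(2) = -2132/46875 m

Load 1 — triangular load w₀=3 kN/m (0→w₀ over full span):
  y_1 = -w₀x²(L-x)²(x+2L)/(120LEI) = -3·2²·(10-2)²·(2+2·10)/(120·10·5000) = -44/15625 m
Load 2 — uniform load w=20 kN/m over full span:
  y_2 = -wx²(L-x)²/(24EI) = -20·2²·(10-2)²/(24·5000) = -16/375 m
Superposition: y = Σ y_i = -2132/46875 m ≈ -0.045483 m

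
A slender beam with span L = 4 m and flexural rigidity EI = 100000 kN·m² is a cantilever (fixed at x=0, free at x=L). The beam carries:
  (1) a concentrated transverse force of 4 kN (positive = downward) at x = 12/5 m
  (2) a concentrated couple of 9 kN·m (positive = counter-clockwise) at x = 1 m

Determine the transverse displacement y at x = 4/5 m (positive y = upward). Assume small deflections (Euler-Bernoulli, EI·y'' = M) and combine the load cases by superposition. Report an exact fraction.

Load 1 — point force P=4 kN at a=12/5 m (b=L-a=8/5):
  y_1 = -Px²(3a-x)/(6EI)  [x≤a] = -4·(4/5)²·(3·(12/5)-(4/5))/(6·100000) = -32/1171875 m
Load 2 — applied couple M₀=9 kN·m at a=1 m (b=L-a=3):
  y_2 = M₀x²/(2EI)  [x≤a] = 9·(4/5)²/(2·100000) = 9/312500 m
Superposition: y = Σ y_i = 7/4687500 m ≈ 0.000001 m

y(4/5) = 7/4687500 m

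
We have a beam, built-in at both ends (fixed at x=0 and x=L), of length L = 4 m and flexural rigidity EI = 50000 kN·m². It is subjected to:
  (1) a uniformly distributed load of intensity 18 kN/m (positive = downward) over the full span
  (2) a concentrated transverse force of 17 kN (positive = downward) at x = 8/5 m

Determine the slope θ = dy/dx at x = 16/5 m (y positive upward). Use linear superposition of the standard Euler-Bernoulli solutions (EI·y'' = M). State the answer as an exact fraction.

Load 1 — uniform load w=18 kN/m over full span:
  θ_1 = -wx(L-x)(L-2x)/(12EI) = -18·(16/5)·(4-(16/5))·(4-2·(16/5))/(12·50000) = 72/390625 rad
Load 2 — point force P=17 kN at a=8/5 m (b=L-a=12/5):
  θ_2 = Pa²(L-x)(2bL-(3b+a)(L-x))/(2L³EI)  [x>a] = 17·(8/5)²·(4-(16/5))·(2·(12/5)·4-(3·(12/5)+(8/5))·(4-(16/5)))/(2·4³·50000) = 646/9765625 rad
Superposition: θ = Σ θ_i = 2446/9765625 rad ≈ 0.000250 rad

θ(16/5) = 2446/9765625 rad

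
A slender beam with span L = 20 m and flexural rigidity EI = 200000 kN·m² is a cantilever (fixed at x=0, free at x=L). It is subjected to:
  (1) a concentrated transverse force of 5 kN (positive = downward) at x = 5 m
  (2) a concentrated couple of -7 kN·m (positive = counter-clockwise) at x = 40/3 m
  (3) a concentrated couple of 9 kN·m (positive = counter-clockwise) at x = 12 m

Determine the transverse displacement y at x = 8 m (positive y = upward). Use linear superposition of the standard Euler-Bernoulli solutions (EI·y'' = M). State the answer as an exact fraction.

y(8) = -1991/1200000 m

Load 1 — point force P=5 kN at a=5 m (b=L-a=15):
  y_1 = -Pa²(3x-a)/(6EI)  [x>a] = -5·5²·(3·8-5)/(6·200000) = -19/9600 m
Load 2 — applied couple M₀=-7 kN·m at a=40/3 m (b=L-a=20/3):
  y_2 = M₀x²/(2EI)  [x≤a] = (-7)·8²/(2·200000) = -7/6250 m
Load 3 — applied couple M₀=9 kN·m at a=12 m (b=L-a=8):
  y_3 = M₀x²/(2EI)  [x≤a] = 9·8²/(2·200000) = 9/6250 m
Superposition: y = Σ y_i = -1991/1200000 m ≈ -0.001659 m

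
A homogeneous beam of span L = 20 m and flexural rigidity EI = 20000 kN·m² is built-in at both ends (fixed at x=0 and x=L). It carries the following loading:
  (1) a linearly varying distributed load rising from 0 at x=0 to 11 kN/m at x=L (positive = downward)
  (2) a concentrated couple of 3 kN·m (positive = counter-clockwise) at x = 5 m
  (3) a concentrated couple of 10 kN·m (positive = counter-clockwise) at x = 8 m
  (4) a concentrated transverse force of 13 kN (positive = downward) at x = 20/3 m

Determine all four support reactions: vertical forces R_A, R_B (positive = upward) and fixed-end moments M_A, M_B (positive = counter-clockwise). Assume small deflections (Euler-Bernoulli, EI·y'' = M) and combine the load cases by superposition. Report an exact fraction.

Load 1 — triangular load w₀=11 kN/m (0→w₀ over full span):
  R_A = 3w₀L/20 = 3·11·20/20 = 33 kN
  M_A = w₀L²/30 = 11·20²/30 = 440/3 kN·m
  R_B = 7w₀L/20 = 7·11·20/20 = 77 kN
  M_B = -w₀L²/20 = -11·20²/20 = -220 kN·m
Load 2 — applied couple M₀=3 kN·m at a=5 m (b=L-a=15):
  R_A = 6M₀ab/L³ = 6·3·5·15/20³ = 27/160 kN
  M_A = M₀b(2a-b)/L² = 3·15·(2·5-15)/20² = -9/16 kN·m
  R_B = -6M₀ab/L³ = -6·3·5·15/20³ = -27/160 kN
  M_B = M₀a(2b-a)/L² = 3·5·(2·15-5)/20² = 15/16 kN·m
Load 3 — applied couple M₀=10 kN·m at a=8 m (b=L-a=12):
  R_A = 6M₀ab/L³ = 6·10·8·12/20³ = 18/25 kN
  M_A = M₀b(2a-b)/L² = 10·12·(2·8-12)/20² = 6/5 kN·m
  R_B = -6M₀ab/L³ = -6·10·8·12/20³ = -18/25 kN
  M_B = M₀a(2b-a)/L² = 10·8·(2·12-8)/20² = 16/5 kN·m
Load 4 — point force P=13 kN at a=20/3 m (b=L-a=40/3):
  R_A = Pb²(3a+b)/L³ = 13·(40/3)²·(3·(20/3)+(40/3))/20³ = 260/27 kN
  M_A = Pab²/L² = 13·(20/3)·(40/3)²/20² = 1040/27 kN·m
  R_B = Pa²(a+3b)/L³ = 13·(20/3)²·((20/3)+3·(40/3))/20³ = 91/27 kN
  M_B = -Pa²b/L² = -13·(20/3)²·(40/3)/20² = -520/27 kN·m
Superposition: R_A = 939997/21600 kN, M_A = 401377/2160 kN·m, R_B = 1716803/21600 kN, M_B = -507863/2160 kN·m

R_A = 939997/21600 kN, M_A = 401377/2160 kN·m, R_B = 1716803/21600 kN, M_B = -507863/2160 kN·m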